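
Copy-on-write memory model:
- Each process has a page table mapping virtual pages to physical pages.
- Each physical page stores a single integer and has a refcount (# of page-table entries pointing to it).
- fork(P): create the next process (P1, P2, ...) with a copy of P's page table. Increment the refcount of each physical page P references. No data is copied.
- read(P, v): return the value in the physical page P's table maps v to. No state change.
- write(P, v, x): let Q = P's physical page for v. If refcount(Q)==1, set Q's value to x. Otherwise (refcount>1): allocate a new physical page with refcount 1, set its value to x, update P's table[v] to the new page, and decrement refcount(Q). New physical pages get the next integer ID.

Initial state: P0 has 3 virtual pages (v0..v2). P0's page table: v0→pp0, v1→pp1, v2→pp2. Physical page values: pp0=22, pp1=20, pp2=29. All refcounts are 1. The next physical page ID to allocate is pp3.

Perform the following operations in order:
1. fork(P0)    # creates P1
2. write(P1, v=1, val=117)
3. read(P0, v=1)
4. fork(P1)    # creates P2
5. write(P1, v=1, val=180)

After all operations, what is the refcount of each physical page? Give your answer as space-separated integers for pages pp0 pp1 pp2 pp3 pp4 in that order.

Op 1: fork(P0) -> P1. 3 ppages; refcounts: pp0:2 pp1:2 pp2:2
Op 2: write(P1, v1, 117). refcount(pp1)=2>1 -> COPY to pp3. 4 ppages; refcounts: pp0:2 pp1:1 pp2:2 pp3:1
Op 3: read(P0, v1) -> 20. No state change.
Op 4: fork(P1) -> P2. 4 ppages; refcounts: pp0:3 pp1:1 pp2:3 pp3:2
Op 5: write(P1, v1, 180). refcount(pp3)=2>1 -> COPY to pp4. 5 ppages; refcounts: pp0:3 pp1:1 pp2:3 pp3:1 pp4:1

Answer: 3 1 3 1 1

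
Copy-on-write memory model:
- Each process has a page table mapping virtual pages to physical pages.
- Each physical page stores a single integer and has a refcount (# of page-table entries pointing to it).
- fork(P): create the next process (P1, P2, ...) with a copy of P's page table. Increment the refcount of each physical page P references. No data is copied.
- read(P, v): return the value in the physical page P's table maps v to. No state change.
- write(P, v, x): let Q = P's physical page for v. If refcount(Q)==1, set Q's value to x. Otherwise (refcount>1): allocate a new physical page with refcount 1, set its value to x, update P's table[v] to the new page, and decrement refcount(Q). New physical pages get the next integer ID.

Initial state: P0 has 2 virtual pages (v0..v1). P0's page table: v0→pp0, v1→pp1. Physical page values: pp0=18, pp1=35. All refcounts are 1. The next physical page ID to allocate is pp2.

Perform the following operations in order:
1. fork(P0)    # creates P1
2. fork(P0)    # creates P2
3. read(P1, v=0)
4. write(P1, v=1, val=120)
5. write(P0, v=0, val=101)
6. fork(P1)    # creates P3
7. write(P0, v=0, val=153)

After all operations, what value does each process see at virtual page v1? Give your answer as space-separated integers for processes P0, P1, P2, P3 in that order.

Op 1: fork(P0) -> P1. 2 ppages; refcounts: pp0:2 pp1:2
Op 2: fork(P0) -> P2. 2 ppages; refcounts: pp0:3 pp1:3
Op 3: read(P1, v0) -> 18. No state change.
Op 4: write(P1, v1, 120). refcount(pp1)=3>1 -> COPY to pp2. 3 ppages; refcounts: pp0:3 pp1:2 pp2:1
Op 5: write(P0, v0, 101). refcount(pp0)=3>1 -> COPY to pp3. 4 ppages; refcounts: pp0:2 pp1:2 pp2:1 pp3:1
Op 6: fork(P1) -> P3. 4 ppages; refcounts: pp0:3 pp1:2 pp2:2 pp3:1
Op 7: write(P0, v0, 153). refcount(pp3)=1 -> write in place. 4 ppages; refcounts: pp0:3 pp1:2 pp2:2 pp3:1
P0: v1 -> pp1 = 35
P1: v1 -> pp2 = 120
P2: v1 -> pp1 = 35
P3: v1 -> pp2 = 120

Answer: 35 120 35 120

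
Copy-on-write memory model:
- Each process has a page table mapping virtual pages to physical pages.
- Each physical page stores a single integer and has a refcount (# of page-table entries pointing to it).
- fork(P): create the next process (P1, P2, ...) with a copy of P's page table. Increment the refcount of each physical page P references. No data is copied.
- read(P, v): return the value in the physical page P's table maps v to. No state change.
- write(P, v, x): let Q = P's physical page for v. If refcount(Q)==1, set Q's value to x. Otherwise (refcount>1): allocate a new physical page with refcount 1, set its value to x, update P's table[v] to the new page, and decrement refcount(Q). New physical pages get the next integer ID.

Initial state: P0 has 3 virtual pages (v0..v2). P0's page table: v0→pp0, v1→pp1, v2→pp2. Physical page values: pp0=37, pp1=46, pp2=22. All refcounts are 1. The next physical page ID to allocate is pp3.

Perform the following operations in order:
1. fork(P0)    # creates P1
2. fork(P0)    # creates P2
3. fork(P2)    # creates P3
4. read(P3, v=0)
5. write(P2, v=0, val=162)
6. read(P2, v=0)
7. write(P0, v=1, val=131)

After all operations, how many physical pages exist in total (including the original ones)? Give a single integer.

Op 1: fork(P0) -> P1. 3 ppages; refcounts: pp0:2 pp1:2 pp2:2
Op 2: fork(P0) -> P2. 3 ppages; refcounts: pp0:3 pp1:3 pp2:3
Op 3: fork(P2) -> P3. 3 ppages; refcounts: pp0:4 pp1:4 pp2:4
Op 4: read(P3, v0) -> 37. No state change.
Op 5: write(P2, v0, 162). refcount(pp0)=4>1 -> COPY to pp3. 4 ppages; refcounts: pp0:3 pp1:4 pp2:4 pp3:1
Op 6: read(P2, v0) -> 162. No state change.
Op 7: write(P0, v1, 131). refcount(pp1)=4>1 -> COPY to pp4. 5 ppages; refcounts: pp0:3 pp1:3 pp2:4 pp3:1 pp4:1

Answer: 5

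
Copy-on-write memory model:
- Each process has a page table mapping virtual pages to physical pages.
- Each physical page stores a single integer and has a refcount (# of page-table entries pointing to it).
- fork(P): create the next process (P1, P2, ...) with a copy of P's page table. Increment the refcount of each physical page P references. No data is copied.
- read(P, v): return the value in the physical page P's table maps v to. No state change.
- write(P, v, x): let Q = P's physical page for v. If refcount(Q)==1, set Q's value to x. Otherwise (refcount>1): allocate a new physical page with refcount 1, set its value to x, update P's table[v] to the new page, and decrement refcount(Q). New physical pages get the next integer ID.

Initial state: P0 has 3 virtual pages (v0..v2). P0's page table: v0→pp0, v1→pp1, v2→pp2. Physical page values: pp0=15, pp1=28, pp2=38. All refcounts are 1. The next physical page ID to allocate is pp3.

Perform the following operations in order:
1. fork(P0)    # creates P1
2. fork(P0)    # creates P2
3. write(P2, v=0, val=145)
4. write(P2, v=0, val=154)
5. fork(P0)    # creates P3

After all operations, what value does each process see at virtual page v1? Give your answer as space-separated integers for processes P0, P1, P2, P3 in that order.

Answer: 28 28 28 28

Derivation:
Op 1: fork(P0) -> P1. 3 ppages; refcounts: pp0:2 pp1:2 pp2:2
Op 2: fork(P0) -> P2. 3 ppages; refcounts: pp0:3 pp1:3 pp2:3
Op 3: write(P2, v0, 145). refcount(pp0)=3>1 -> COPY to pp3. 4 ppages; refcounts: pp0:2 pp1:3 pp2:3 pp3:1
Op 4: write(P2, v0, 154). refcount(pp3)=1 -> write in place. 4 ppages; refcounts: pp0:2 pp1:3 pp2:3 pp3:1
Op 5: fork(P0) -> P3. 4 ppages; refcounts: pp0:3 pp1:4 pp2:4 pp3:1
P0: v1 -> pp1 = 28
P1: v1 -> pp1 = 28
P2: v1 -> pp1 = 28
P3: v1 -> pp1 = 28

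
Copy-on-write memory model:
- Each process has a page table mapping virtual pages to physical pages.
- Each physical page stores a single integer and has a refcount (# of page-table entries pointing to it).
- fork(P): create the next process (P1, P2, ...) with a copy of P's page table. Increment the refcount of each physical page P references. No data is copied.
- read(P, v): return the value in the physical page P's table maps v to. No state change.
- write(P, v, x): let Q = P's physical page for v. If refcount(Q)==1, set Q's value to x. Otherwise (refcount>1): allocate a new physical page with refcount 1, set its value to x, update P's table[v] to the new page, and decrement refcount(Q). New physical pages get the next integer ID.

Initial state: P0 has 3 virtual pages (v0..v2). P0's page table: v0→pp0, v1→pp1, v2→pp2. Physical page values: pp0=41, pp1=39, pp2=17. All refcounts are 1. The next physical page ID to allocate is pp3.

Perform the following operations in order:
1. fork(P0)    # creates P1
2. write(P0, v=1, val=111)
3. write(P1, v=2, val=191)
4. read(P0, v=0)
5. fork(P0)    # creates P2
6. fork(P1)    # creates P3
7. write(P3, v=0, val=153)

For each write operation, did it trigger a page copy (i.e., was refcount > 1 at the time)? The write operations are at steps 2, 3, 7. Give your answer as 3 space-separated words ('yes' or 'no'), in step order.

Op 1: fork(P0) -> P1. 3 ppages; refcounts: pp0:2 pp1:2 pp2:2
Op 2: write(P0, v1, 111). refcount(pp1)=2>1 -> COPY to pp3. 4 ppages; refcounts: pp0:2 pp1:1 pp2:2 pp3:1
Op 3: write(P1, v2, 191). refcount(pp2)=2>1 -> COPY to pp4. 5 ppages; refcounts: pp0:2 pp1:1 pp2:1 pp3:1 pp4:1
Op 4: read(P0, v0) -> 41. No state change.
Op 5: fork(P0) -> P2. 5 ppages; refcounts: pp0:3 pp1:1 pp2:2 pp3:2 pp4:1
Op 6: fork(P1) -> P3. 5 ppages; refcounts: pp0:4 pp1:2 pp2:2 pp3:2 pp4:2
Op 7: write(P3, v0, 153). refcount(pp0)=4>1 -> COPY to pp5. 6 ppages; refcounts: pp0:3 pp1:2 pp2:2 pp3:2 pp4:2 pp5:1

yes yes yes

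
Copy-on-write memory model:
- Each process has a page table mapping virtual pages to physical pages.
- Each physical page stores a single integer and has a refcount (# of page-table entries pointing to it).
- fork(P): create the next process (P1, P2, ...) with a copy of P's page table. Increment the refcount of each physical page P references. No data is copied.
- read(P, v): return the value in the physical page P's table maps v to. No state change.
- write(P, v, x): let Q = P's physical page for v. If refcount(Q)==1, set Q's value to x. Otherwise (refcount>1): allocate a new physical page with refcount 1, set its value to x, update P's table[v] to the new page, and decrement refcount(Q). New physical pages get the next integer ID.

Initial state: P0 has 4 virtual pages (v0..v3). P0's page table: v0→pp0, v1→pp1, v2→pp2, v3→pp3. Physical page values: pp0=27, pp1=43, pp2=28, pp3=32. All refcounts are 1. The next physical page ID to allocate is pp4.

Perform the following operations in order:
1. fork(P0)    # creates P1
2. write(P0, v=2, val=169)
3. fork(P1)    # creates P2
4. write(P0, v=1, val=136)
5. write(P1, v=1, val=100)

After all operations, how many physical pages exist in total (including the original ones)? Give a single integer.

Answer: 7

Derivation:
Op 1: fork(P0) -> P1. 4 ppages; refcounts: pp0:2 pp1:2 pp2:2 pp3:2
Op 2: write(P0, v2, 169). refcount(pp2)=2>1 -> COPY to pp4. 5 ppages; refcounts: pp0:2 pp1:2 pp2:1 pp3:2 pp4:1
Op 3: fork(P1) -> P2. 5 ppages; refcounts: pp0:3 pp1:3 pp2:2 pp3:3 pp4:1
Op 4: write(P0, v1, 136). refcount(pp1)=3>1 -> COPY to pp5. 6 ppages; refcounts: pp0:3 pp1:2 pp2:2 pp3:3 pp4:1 pp5:1
Op 5: write(P1, v1, 100). refcount(pp1)=2>1 -> COPY to pp6. 7 ppages; refcounts: pp0:3 pp1:1 pp2:2 pp3:3 pp4:1 pp5:1 pp6:1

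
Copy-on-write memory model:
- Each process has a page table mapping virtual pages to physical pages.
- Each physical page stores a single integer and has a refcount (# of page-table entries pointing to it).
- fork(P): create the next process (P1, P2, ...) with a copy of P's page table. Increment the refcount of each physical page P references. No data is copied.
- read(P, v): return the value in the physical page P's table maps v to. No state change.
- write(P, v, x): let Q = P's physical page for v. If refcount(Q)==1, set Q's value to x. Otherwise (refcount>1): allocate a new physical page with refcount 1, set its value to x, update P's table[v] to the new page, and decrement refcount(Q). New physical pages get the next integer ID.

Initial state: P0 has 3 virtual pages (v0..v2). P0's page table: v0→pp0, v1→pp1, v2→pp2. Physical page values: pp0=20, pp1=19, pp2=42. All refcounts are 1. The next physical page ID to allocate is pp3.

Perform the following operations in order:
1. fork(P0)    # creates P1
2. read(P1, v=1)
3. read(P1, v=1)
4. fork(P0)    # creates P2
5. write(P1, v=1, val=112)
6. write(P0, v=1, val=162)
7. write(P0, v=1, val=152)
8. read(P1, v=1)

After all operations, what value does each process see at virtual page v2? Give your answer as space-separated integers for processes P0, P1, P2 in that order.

Answer: 42 42 42

Derivation:
Op 1: fork(P0) -> P1. 3 ppages; refcounts: pp0:2 pp1:2 pp2:2
Op 2: read(P1, v1) -> 19. No state change.
Op 3: read(P1, v1) -> 19. No state change.
Op 4: fork(P0) -> P2. 3 ppages; refcounts: pp0:3 pp1:3 pp2:3
Op 5: write(P1, v1, 112). refcount(pp1)=3>1 -> COPY to pp3. 4 ppages; refcounts: pp0:3 pp1:2 pp2:3 pp3:1
Op 6: write(P0, v1, 162). refcount(pp1)=2>1 -> COPY to pp4. 5 ppages; refcounts: pp0:3 pp1:1 pp2:3 pp3:1 pp4:1
Op 7: write(P0, v1, 152). refcount(pp4)=1 -> write in place. 5 ppages; refcounts: pp0:3 pp1:1 pp2:3 pp3:1 pp4:1
Op 8: read(P1, v1) -> 112. No state change.
P0: v2 -> pp2 = 42
P1: v2 -> pp2 = 42
P2: v2 -> pp2 = 42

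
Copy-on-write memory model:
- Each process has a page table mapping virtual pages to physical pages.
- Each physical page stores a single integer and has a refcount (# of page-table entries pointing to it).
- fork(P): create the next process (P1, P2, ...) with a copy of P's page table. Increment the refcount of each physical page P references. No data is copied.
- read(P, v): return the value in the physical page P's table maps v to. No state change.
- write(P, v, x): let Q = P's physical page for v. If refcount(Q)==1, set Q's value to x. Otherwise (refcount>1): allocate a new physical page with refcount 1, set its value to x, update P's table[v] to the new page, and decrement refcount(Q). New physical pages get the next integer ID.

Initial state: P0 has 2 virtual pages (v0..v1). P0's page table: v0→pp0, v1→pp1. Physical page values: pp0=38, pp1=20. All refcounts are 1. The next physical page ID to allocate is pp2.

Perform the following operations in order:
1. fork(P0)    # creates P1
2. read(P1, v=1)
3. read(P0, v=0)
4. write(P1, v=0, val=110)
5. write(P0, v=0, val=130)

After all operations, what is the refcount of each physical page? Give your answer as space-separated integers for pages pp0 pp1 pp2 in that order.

Op 1: fork(P0) -> P1. 2 ppages; refcounts: pp0:2 pp1:2
Op 2: read(P1, v1) -> 20. No state change.
Op 3: read(P0, v0) -> 38. No state change.
Op 4: write(P1, v0, 110). refcount(pp0)=2>1 -> COPY to pp2. 3 ppages; refcounts: pp0:1 pp1:2 pp2:1
Op 5: write(P0, v0, 130). refcount(pp0)=1 -> write in place. 3 ppages; refcounts: pp0:1 pp1:2 pp2:1

Answer: 1 2 1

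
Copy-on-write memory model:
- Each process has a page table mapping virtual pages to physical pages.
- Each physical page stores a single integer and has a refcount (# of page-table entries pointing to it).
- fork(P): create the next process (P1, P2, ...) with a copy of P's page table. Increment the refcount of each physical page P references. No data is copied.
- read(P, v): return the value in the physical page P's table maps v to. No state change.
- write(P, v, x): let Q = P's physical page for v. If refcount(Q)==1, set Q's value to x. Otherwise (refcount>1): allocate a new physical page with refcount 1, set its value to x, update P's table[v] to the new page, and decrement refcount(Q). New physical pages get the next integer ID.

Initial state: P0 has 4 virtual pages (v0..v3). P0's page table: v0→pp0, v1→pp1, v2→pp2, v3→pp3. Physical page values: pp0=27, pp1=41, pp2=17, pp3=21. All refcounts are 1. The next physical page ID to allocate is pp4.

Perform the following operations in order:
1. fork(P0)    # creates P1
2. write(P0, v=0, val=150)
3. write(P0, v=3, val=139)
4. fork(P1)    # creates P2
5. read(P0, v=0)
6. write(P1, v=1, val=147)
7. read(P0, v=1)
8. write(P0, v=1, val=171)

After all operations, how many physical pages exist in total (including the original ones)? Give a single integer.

Op 1: fork(P0) -> P1. 4 ppages; refcounts: pp0:2 pp1:2 pp2:2 pp3:2
Op 2: write(P0, v0, 150). refcount(pp0)=2>1 -> COPY to pp4. 5 ppages; refcounts: pp0:1 pp1:2 pp2:2 pp3:2 pp4:1
Op 3: write(P0, v3, 139). refcount(pp3)=2>1 -> COPY to pp5. 6 ppages; refcounts: pp0:1 pp1:2 pp2:2 pp3:1 pp4:1 pp5:1
Op 4: fork(P1) -> P2. 6 ppages; refcounts: pp0:2 pp1:3 pp2:3 pp3:2 pp4:1 pp5:1
Op 5: read(P0, v0) -> 150. No state change.
Op 6: write(P1, v1, 147). refcount(pp1)=3>1 -> COPY to pp6. 7 ppages; refcounts: pp0:2 pp1:2 pp2:3 pp3:2 pp4:1 pp5:1 pp6:1
Op 7: read(P0, v1) -> 41. No state change.
Op 8: write(P0, v1, 171). refcount(pp1)=2>1 -> COPY to pp7. 8 ppages; refcounts: pp0:2 pp1:1 pp2:3 pp3:2 pp4:1 pp5:1 pp6:1 pp7:1

Answer: 8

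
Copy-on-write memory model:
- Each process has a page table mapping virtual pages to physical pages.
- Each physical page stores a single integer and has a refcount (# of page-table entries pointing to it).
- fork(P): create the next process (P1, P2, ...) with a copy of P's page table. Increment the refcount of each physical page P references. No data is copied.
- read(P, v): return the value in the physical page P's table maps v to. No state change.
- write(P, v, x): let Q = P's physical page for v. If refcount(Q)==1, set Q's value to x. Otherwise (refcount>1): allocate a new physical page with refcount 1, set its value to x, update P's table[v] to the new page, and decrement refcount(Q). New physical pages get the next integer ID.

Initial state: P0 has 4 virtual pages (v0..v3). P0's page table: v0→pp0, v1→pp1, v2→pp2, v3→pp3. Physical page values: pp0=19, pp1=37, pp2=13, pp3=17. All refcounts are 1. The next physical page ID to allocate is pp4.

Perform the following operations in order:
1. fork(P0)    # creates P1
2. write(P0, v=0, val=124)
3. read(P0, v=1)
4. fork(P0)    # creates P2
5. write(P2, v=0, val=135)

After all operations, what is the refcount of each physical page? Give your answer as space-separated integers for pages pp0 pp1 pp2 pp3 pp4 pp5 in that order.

Op 1: fork(P0) -> P1. 4 ppages; refcounts: pp0:2 pp1:2 pp2:2 pp3:2
Op 2: write(P0, v0, 124). refcount(pp0)=2>1 -> COPY to pp4. 5 ppages; refcounts: pp0:1 pp1:2 pp2:2 pp3:2 pp4:1
Op 3: read(P0, v1) -> 37. No state change.
Op 4: fork(P0) -> P2. 5 ppages; refcounts: pp0:1 pp1:3 pp2:3 pp3:3 pp4:2
Op 5: write(P2, v0, 135). refcount(pp4)=2>1 -> COPY to pp5. 6 ppages; refcounts: pp0:1 pp1:3 pp2:3 pp3:3 pp4:1 pp5:1

Answer: 1 3 3 3 1 1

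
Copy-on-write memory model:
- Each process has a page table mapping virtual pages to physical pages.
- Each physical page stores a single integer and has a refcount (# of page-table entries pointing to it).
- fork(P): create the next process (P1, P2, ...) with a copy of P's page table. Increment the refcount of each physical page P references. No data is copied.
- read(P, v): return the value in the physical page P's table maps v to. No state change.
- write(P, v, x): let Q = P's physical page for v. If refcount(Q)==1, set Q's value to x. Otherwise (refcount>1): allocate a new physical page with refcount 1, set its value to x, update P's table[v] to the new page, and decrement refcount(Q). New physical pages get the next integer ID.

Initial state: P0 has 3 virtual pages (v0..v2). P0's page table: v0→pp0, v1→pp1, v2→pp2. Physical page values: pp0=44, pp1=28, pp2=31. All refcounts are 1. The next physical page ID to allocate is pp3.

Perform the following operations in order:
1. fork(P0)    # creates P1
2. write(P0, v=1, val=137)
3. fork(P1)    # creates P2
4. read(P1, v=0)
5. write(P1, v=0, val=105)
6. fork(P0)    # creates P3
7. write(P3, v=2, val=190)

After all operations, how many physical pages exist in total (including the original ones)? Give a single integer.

Answer: 6

Derivation:
Op 1: fork(P0) -> P1. 3 ppages; refcounts: pp0:2 pp1:2 pp2:2
Op 2: write(P0, v1, 137). refcount(pp1)=2>1 -> COPY to pp3. 4 ppages; refcounts: pp0:2 pp1:1 pp2:2 pp3:1
Op 3: fork(P1) -> P2. 4 ppages; refcounts: pp0:3 pp1:2 pp2:3 pp3:1
Op 4: read(P1, v0) -> 44. No state change.
Op 5: write(P1, v0, 105). refcount(pp0)=3>1 -> COPY to pp4. 5 ppages; refcounts: pp0:2 pp1:2 pp2:3 pp3:1 pp4:1
Op 6: fork(P0) -> P3. 5 ppages; refcounts: pp0:3 pp1:2 pp2:4 pp3:2 pp4:1
Op 7: write(P3, v2, 190). refcount(pp2)=4>1 -> COPY to pp5. 6 ppages; refcounts: pp0:3 pp1:2 pp2:3 pp3:2 pp4:1 pp5:1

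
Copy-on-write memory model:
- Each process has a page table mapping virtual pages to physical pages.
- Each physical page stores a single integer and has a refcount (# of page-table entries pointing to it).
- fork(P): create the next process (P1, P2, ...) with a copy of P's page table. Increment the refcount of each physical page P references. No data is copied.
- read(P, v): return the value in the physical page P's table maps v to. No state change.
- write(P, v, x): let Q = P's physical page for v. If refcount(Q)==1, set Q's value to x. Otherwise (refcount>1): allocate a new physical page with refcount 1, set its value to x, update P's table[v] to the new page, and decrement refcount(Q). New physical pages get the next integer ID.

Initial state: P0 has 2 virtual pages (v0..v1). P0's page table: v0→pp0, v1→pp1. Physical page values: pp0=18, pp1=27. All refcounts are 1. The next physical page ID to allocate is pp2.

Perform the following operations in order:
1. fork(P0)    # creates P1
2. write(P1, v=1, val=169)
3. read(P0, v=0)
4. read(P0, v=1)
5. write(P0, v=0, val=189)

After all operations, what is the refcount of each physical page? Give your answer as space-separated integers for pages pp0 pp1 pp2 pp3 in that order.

Op 1: fork(P0) -> P1. 2 ppages; refcounts: pp0:2 pp1:2
Op 2: write(P1, v1, 169). refcount(pp1)=2>1 -> COPY to pp2. 3 ppages; refcounts: pp0:2 pp1:1 pp2:1
Op 3: read(P0, v0) -> 18. No state change.
Op 4: read(P0, v1) -> 27. No state change.
Op 5: write(P0, v0, 189). refcount(pp0)=2>1 -> COPY to pp3. 4 ppages; refcounts: pp0:1 pp1:1 pp2:1 pp3:1

Answer: 1 1 1 1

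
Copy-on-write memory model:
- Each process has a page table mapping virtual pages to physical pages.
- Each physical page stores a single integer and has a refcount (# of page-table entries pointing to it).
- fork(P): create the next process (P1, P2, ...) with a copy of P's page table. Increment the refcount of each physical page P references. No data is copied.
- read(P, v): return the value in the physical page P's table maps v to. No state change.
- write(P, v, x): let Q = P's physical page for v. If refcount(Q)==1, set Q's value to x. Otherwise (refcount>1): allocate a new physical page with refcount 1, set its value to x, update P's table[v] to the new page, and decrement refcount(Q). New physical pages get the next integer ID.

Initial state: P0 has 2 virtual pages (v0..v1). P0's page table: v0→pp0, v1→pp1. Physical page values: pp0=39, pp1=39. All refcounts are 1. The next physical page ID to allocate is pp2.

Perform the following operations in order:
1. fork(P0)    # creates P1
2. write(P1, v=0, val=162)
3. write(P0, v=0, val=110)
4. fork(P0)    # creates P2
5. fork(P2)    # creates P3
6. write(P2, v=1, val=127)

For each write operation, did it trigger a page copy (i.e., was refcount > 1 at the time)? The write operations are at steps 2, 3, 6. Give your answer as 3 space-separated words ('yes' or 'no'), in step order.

Op 1: fork(P0) -> P1. 2 ppages; refcounts: pp0:2 pp1:2
Op 2: write(P1, v0, 162). refcount(pp0)=2>1 -> COPY to pp2. 3 ppages; refcounts: pp0:1 pp1:2 pp2:1
Op 3: write(P0, v0, 110). refcount(pp0)=1 -> write in place. 3 ppages; refcounts: pp0:1 pp1:2 pp2:1
Op 4: fork(P0) -> P2. 3 ppages; refcounts: pp0:2 pp1:3 pp2:1
Op 5: fork(P2) -> P3. 3 ppages; refcounts: pp0:3 pp1:4 pp2:1
Op 6: write(P2, v1, 127). refcount(pp1)=4>1 -> COPY to pp3. 4 ppages; refcounts: pp0:3 pp1:3 pp2:1 pp3:1

yes no yes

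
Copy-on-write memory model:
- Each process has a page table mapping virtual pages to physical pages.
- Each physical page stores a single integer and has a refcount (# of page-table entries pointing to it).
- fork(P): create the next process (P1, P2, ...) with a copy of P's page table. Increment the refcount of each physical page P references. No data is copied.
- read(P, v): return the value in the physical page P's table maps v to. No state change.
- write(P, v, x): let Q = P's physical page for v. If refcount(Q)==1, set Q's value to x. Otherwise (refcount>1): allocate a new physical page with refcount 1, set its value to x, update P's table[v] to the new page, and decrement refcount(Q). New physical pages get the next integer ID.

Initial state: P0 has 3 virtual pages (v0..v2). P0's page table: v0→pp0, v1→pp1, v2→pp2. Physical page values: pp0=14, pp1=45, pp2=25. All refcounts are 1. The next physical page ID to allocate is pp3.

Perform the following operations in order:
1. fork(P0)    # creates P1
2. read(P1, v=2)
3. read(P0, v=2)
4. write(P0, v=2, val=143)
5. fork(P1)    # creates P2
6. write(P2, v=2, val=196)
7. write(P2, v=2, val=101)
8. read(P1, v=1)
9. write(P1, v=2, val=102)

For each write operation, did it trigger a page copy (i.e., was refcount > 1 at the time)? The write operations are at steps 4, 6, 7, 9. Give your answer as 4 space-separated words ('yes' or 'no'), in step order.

Op 1: fork(P0) -> P1. 3 ppages; refcounts: pp0:2 pp1:2 pp2:2
Op 2: read(P1, v2) -> 25. No state change.
Op 3: read(P0, v2) -> 25. No state change.
Op 4: write(P0, v2, 143). refcount(pp2)=2>1 -> COPY to pp3. 4 ppages; refcounts: pp0:2 pp1:2 pp2:1 pp3:1
Op 5: fork(P1) -> P2. 4 ppages; refcounts: pp0:3 pp1:3 pp2:2 pp3:1
Op 6: write(P2, v2, 196). refcount(pp2)=2>1 -> COPY to pp4. 5 ppages; refcounts: pp0:3 pp1:3 pp2:1 pp3:1 pp4:1
Op 7: write(P2, v2, 101). refcount(pp4)=1 -> write in place. 5 ppages; refcounts: pp0:3 pp1:3 pp2:1 pp3:1 pp4:1
Op 8: read(P1, v1) -> 45. No state change.
Op 9: write(P1, v2, 102). refcount(pp2)=1 -> write in place. 5 ppages; refcounts: pp0:3 pp1:3 pp2:1 pp3:1 pp4:1

yes yes no no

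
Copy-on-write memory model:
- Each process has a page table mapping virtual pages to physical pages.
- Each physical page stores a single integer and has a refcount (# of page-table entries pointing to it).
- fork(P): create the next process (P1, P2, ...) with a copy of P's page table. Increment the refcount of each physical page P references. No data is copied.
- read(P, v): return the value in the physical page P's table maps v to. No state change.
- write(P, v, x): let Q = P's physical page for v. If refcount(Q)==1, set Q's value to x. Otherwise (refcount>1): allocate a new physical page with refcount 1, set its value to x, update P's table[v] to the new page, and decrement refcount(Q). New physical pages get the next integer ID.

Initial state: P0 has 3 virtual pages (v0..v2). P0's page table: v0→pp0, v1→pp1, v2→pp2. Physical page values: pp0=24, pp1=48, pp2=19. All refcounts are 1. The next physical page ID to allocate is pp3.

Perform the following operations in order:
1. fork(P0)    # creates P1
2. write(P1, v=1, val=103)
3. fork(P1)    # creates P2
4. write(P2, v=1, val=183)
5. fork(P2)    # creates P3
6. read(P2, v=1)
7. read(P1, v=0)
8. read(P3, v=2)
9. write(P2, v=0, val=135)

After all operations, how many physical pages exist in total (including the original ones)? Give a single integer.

Answer: 6

Derivation:
Op 1: fork(P0) -> P1. 3 ppages; refcounts: pp0:2 pp1:2 pp2:2
Op 2: write(P1, v1, 103). refcount(pp1)=2>1 -> COPY to pp3. 4 ppages; refcounts: pp0:2 pp1:1 pp2:2 pp3:1
Op 3: fork(P1) -> P2. 4 ppages; refcounts: pp0:3 pp1:1 pp2:3 pp3:2
Op 4: write(P2, v1, 183). refcount(pp3)=2>1 -> COPY to pp4. 5 ppages; refcounts: pp0:3 pp1:1 pp2:3 pp3:1 pp4:1
Op 5: fork(P2) -> P3. 5 ppages; refcounts: pp0:4 pp1:1 pp2:4 pp3:1 pp4:2
Op 6: read(P2, v1) -> 183. No state change.
Op 7: read(P1, v0) -> 24. No state change.
Op 8: read(P3, v2) -> 19. No state change.
Op 9: write(P2, v0, 135). refcount(pp0)=4>1 -> COPY to pp5. 6 ppages; refcounts: pp0:3 pp1:1 pp2:4 pp3:1 pp4:2 pp5:1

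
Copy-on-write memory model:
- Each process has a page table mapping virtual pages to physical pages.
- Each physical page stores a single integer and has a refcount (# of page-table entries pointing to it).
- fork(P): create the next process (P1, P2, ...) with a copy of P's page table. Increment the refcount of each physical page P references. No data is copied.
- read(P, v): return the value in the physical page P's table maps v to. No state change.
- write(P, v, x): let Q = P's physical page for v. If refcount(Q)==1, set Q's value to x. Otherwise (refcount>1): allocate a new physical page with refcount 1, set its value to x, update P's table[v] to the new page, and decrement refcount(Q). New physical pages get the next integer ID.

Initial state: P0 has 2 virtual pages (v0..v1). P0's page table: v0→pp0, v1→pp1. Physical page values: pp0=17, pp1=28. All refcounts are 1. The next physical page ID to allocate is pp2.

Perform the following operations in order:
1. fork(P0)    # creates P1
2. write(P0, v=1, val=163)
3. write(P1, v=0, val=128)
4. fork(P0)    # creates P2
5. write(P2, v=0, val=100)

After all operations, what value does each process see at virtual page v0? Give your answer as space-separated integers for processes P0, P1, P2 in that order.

Answer: 17 128 100

Derivation:
Op 1: fork(P0) -> P1. 2 ppages; refcounts: pp0:2 pp1:2
Op 2: write(P0, v1, 163). refcount(pp1)=2>1 -> COPY to pp2. 3 ppages; refcounts: pp0:2 pp1:1 pp2:1
Op 3: write(P1, v0, 128). refcount(pp0)=2>1 -> COPY to pp3. 4 ppages; refcounts: pp0:1 pp1:1 pp2:1 pp3:1
Op 4: fork(P0) -> P2. 4 ppages; refcounts: pp0:2 pp1:1 pp2:2 pp3:1
Op 5: write(P2, v0, 100). refcount(pp0)=2>1 -> COPY to pp4. 5 ppages; refcounts: pp0:1 pp1:1 pp2:2 pp3:1 pp4:1
P0: v0 -> pp0 = 17
P1: v0 -> pp3 = 128
P2: v0 -> pp4 = 100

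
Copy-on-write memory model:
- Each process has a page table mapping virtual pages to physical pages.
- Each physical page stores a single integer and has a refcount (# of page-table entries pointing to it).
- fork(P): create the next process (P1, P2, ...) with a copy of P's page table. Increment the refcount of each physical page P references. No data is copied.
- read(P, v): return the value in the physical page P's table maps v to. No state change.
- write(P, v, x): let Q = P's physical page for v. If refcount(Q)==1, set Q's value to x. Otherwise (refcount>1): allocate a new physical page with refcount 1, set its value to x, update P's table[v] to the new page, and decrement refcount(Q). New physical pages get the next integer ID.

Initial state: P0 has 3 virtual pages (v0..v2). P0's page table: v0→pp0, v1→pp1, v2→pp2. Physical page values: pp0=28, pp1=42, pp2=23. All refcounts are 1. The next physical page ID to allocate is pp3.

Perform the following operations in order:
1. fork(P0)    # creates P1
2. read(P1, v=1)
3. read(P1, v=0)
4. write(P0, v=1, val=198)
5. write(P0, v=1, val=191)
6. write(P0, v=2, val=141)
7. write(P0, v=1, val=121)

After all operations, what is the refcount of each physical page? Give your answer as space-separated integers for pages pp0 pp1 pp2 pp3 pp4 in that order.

Op 1: fork(P0) -> P1. 3 ppages; refcounts: pp0:2 pp1:2 pp2:2
Op 2: read(P1, v1) -> 42. No state change.
Op 3: read(P1, v0) -> 28. No state change.
Op 4: write(P0, v1, 198). refcount(pp1)=2>1 -> COPY to pp3. 4 ppages; refcounts: pp0:2 pp1:1 pp2:2 pp3:1
Op 5: write(P0, v1, 191). refcount(pp3)=1 -> write in place. 4 ppages; refcounts: pp0:2 pp1:1 pp2:2 pp3:1
Op 6: write(P0, v2, 141). refcount(pp2)=2>1 -> COPY to pp4. 5 ppages; refcounts: pp0:2 pp1:1 pp2:1 pp3:1 pp4:1
Op 7: write(P0, v1, 121). refcount(pp3)=1 -> write in place. 5 ppages; refcounts: pp0:2 pp1:1 pp2:1 pp3:1 pp4:1

Answer: 2 1 1 1 1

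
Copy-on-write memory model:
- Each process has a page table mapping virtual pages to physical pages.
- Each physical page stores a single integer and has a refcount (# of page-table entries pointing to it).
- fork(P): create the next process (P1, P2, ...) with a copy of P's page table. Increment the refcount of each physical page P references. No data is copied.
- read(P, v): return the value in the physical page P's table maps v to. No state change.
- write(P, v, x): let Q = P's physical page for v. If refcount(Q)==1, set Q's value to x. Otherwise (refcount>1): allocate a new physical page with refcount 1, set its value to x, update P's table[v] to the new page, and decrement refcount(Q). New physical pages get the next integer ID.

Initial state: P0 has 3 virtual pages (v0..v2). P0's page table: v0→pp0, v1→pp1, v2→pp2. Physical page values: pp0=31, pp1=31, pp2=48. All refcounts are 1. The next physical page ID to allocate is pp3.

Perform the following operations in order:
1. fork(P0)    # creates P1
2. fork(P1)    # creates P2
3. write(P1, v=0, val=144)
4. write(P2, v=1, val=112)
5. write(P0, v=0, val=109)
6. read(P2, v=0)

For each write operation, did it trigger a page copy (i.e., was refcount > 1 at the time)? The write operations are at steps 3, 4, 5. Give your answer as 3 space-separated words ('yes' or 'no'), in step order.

Op 1: fork(P0) -> P1. 3 ppages; refcounts: pp0:2 pp1:2 pp2:2
Op 2: fork(P1) -> P2. 3 ppages; refcounts: pp0:3 pp1:3 pp2:3
Op 3: write(P1, v0, 144). refcount(pp0)=3>1 -> COPY to pp3. 4 ppages; refcounts: pp0:2 pp1:3 pp2:3 pp3:1
Op 4: write(P2, v1, 112). refcount(pp1)=3>1 -> COPY to pp4. 5 ppages; refcounts: pp0:2 pp1:2 pp2:3 pp3:1 pp4:1
Op 5: write(P0, v0, 109). refcount(pp0)=2>1 -> COPY to pp5. 6 ppages; refcounts: pp0:1 pp1:2 pp2:3 pp3:1 pp4:1 pp5:1
Op 6: read(P2, v0) -> 31. No state change.

yes yes yes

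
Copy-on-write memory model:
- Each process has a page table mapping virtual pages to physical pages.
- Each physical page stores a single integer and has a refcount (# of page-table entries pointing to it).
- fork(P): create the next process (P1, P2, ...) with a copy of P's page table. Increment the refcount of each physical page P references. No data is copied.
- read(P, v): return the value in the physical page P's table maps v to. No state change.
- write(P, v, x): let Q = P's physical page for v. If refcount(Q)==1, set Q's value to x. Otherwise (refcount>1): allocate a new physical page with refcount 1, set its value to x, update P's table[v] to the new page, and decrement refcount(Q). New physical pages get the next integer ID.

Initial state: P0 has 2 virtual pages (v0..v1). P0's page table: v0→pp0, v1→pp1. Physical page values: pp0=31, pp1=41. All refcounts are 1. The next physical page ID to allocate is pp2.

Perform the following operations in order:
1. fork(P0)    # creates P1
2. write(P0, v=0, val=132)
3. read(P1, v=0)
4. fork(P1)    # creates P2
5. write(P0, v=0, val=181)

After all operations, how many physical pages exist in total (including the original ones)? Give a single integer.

Answer: 3

Derivation:
Op 1: fork(P0) -> P1. 2 ppages; refcounts: pp0:2 pp1:2
Op 2: write(P0, v0, 132). refcount(pp0)=2>1 -> COPY to pp2. 3 ppages; refcounts: pp0:1 pp1:2 pp2:1
Op 3: read(P1, v0) -> 31. No state change.
Op 4: fork(P1) -> P2. 3 ppages; refcounts: pp0:2 pp1:3 pp2:1
Op 5: write(P0, v0, 181). refcount(pp2)=1 -> write in place. 3 ppages; refcounts: pp0:2 pp1:3 pp2:1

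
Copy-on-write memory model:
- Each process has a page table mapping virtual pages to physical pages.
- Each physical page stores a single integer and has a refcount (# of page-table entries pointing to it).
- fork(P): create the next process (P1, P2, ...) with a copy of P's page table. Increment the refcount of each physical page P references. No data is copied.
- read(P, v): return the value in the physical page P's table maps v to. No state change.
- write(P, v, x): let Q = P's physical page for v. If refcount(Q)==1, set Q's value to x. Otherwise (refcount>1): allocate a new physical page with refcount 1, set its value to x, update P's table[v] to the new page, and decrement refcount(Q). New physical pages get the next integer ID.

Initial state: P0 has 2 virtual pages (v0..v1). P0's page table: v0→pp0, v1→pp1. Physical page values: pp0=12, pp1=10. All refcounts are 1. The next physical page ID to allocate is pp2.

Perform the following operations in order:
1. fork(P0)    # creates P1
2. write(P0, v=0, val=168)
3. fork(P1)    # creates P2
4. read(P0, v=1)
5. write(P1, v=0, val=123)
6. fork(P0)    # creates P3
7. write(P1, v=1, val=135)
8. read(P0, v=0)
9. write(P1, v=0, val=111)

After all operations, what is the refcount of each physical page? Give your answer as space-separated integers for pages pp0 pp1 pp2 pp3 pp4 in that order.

Op 1: fork(P0) -> P1. 2 ppages; refcounts: pp0:2 pp1:2
Op 2: write(P0, v0, 168). refcount(pp0)=2>1 -> COPY to pp2. 3 ppages; refcounts: pp0:1 pp1:2 pp2:1
Op 3: fork(P1) -> P2. 3 ppages; refcounts: pp0:2 pp1:3 pp2:1
Op 4: read(P0, v1) -> 10. No state change.
Op 5: write(P1, v0, 123). refcount(pp0)=2>1 -> COPY to pp3. 4 ppages; refcounts: pp0:1 pp1:3 pp2:1 pp3:1
Op 6: fork(P0) -> P3. 4 ppages; refcounts: pp0:1 pp1:4 pp2:2 pp3:1
Op 7: write(P1, v1, 135). refcount(pp1)=4>1 -> COPY to pp4. 5 ppages; refcounts: pp0:1 pp1:3 pp2:2 pp3:1 pp4:1
Op 8: read(P0, v0) -> 168. No state change.
Op 9: write(P1, v0, 111). refcount(pp3)=1 -> write in place. 5 ppages; refcounts: pp0:1 pp1:3 pp2:2 pp3:1 pp4:1

Answer: 1 3 2 1 1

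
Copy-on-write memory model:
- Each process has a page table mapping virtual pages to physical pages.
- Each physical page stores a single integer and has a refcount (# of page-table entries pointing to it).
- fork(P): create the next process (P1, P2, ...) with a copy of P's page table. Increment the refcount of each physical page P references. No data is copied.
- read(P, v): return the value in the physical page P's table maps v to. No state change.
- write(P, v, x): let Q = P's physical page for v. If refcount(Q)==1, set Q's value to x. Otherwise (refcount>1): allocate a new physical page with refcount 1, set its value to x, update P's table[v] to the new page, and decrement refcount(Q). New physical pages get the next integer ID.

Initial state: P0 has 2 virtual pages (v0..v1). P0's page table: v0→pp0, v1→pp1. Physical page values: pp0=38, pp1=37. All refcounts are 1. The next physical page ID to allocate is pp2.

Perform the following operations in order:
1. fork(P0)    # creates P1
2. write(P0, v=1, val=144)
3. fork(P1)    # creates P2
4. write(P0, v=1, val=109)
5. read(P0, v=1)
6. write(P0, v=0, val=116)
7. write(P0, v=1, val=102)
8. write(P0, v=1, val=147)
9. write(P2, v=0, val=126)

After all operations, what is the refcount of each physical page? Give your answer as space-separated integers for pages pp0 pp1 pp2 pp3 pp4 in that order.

Op 1: fork(P0) -> P1. 2 ppages; refcounts: pp0:2 pp1:2
Op 2: write(P0, v1, 144). refcount(pp1)=2>1 -> COPY to pp2. 3 ppages; refcounts: pp0:2 pp1:1 pp2:1
Op 3: fork(P1) -> P2. 3 ppages; refcounts: pp0:3 pp1:2 pp2:1
Op 4: write(P0, v1, 109). refcount(pp2)=1 -> write in place. 3 ppages; refcounts: pp0:3 pp1:2 pp2:1
Op 5: read(P0, v1) -> 109. No state change.
Op 6: write(P0, v0, 116). refcount(pp0)=3>1 -> COPY to pp3. 4 ppages; refcounts: pp0:2 pp1:2 pp2:1 pp3:1
Op 7: write(P0, v1, 102). refcount(pp2)=1 -> write in place. 4 ppages; refcounts: pp0:2 pp1:2 pp2:1 pp3:1
Op 8: write(P0, v1, 147). refcount(pp2)=1 -> write in place. 4 ppages; refcounts: pp0:2 pp1:2 pp2:1 pp3:1
Op 9: write(P2, v0, 126). refcount(pp0)=2>1 -> COPY to pp4. 5 ppages; refcounts: pp0:1 pp1:2 pp2:1 pp3:1 pp4:1

Answer: 1 2 1 1 1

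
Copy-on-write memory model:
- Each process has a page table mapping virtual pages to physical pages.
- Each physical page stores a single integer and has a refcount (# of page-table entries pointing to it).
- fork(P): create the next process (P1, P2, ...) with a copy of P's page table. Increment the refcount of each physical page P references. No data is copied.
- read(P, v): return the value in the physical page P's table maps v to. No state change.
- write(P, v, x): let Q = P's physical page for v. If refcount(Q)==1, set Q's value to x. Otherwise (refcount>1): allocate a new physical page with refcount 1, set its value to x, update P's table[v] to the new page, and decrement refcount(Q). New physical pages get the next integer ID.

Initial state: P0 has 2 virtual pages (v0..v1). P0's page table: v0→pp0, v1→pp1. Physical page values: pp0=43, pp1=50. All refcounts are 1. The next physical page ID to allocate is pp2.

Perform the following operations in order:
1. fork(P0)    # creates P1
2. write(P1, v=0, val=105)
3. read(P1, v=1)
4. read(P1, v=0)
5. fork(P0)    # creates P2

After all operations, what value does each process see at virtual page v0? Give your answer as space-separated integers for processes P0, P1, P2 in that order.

Op 1: fork(P0) -> P1. 2 ppages; refcounts: pp0:2 pp1:2
Op 2: write(P1, v0, 105). refcount(pp0)=2>1 -> COPY to pp2. 3 ppages; refcounts: pp0:1 pp1:2 pp2:1
Op 3: read(P1, v1) -> 50. No state change.
Op 4: read(P1, v0) -> 105. No state change.
Op 5: fork(P0) -> P2. 3 ppages; refcounts: pp0:2 pp1:3 pp2:1
P0: v0 -> pp0 = 43
P1: v0 -> pp2 = 105
P2: v0 -> pp0 = 43

Answer: 43 105 43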